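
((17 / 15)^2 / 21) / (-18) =-289 / 85050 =-0.00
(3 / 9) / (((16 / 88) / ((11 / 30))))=121 / 180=0.67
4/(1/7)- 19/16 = 429/16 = 26.81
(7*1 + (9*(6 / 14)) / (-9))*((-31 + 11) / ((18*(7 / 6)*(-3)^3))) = 920 / 3969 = 0.23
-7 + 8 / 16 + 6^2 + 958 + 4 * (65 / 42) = 41735 / 42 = 993.69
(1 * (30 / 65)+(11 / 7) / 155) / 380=6653 / 5359900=0.00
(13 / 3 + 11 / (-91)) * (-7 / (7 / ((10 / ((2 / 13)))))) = -5750 / 21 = -273.81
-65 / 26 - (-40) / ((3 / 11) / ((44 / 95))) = 7459 / 114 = 65.43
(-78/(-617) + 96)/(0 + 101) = 59310/62317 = 0.95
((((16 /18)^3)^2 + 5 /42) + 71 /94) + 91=16149935336 /174844089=92.37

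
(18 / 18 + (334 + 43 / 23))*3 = 23244 / 23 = 1010.61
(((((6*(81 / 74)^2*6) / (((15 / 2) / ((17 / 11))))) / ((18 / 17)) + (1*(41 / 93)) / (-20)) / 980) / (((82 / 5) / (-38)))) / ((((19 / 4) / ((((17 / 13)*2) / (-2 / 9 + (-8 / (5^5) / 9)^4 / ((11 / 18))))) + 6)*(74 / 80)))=-3510641625624275207519531250 / 918089814740491720770397471769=-0.00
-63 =-63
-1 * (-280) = 280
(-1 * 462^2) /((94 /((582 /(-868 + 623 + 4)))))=62112204 /11327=5483.55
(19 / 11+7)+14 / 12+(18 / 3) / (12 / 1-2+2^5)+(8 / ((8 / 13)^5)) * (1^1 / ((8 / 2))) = 123754987 / 3784704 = 32.70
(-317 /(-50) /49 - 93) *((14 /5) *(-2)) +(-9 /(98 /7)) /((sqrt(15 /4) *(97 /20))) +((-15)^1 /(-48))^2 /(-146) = 17008524941 /32704000 - 12 *sqrt(15) /679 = 520.01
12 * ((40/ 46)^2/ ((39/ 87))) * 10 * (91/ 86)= 4872000/ 22747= 214.18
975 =975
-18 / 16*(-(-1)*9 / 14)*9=-729 / 112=-6.51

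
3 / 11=0.27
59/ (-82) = -59/ 82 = -0.72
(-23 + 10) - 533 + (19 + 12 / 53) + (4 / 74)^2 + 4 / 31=-1184557641 / 2249267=-526.64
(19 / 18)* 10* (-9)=-95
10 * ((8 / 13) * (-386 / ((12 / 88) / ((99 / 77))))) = -2038080 / 91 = -22396.48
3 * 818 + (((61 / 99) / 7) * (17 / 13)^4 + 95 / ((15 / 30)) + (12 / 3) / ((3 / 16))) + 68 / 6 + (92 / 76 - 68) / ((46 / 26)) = 22827377597126 / 8649441801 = 2639.17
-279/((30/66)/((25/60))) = -1023/4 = -255.75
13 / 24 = 0.54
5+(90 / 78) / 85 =1108 / 221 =5.01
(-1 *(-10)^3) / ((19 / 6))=6000 / 19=315.79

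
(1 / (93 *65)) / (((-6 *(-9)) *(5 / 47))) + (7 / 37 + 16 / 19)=1183341791 / 1147401450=1.03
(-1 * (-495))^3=121287375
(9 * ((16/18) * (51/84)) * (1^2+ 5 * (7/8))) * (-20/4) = -3655/28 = -130.54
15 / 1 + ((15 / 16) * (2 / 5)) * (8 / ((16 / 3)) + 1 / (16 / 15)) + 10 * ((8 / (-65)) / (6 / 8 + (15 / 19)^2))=49554511 / 3299712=15.02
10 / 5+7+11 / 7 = 74 / 7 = 10.57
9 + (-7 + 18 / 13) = 3.38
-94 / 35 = -2.69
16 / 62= 8 / 31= 0.26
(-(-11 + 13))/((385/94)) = -188/385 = -0.49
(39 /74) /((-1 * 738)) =-0.00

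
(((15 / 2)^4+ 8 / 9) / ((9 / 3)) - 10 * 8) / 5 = 421193 / 2160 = 195.00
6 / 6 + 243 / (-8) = -235 / 8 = -29.38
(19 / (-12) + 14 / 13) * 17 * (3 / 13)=-1343 / 676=-1.99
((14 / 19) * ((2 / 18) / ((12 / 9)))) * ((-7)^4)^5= 558545864083284007 / 114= 4899525123537579.01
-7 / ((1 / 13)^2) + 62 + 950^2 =901379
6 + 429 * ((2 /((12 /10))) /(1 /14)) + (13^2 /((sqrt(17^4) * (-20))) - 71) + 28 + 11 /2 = 57675561 /5780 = 9978.47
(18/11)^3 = 5832/1331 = 4.38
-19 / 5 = -3.80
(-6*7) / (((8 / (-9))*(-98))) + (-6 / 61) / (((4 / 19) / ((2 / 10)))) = -9831 / 17080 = -0.58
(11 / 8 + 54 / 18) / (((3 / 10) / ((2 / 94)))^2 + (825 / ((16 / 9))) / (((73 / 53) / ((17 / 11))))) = 127750 / 21009627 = 0.01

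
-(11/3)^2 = -121/9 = -13.44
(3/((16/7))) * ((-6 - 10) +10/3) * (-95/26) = 12635/208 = 60.75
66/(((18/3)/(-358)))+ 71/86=-338597/86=-3937.17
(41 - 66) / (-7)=25 / 7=3.57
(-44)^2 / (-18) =-968 / 9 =-107.56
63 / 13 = 4.85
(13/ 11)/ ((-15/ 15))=-13/ 11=-1.18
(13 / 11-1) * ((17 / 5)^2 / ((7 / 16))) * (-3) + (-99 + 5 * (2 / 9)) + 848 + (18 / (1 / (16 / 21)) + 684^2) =468605.41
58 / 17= 3.41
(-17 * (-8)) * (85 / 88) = 1445 / 11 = 131.36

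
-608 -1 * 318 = -926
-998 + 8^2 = -934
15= 15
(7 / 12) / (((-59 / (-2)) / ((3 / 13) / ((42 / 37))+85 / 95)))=3797 / 174876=0.02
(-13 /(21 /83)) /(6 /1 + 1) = -1079 /147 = -7.34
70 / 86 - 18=-739 / 43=-17.19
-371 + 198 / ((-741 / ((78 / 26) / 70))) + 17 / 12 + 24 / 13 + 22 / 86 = -1639319309 / 4460820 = -367.49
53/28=1.89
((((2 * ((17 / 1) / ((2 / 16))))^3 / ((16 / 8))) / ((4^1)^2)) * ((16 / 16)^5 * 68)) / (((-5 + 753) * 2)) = 314432 / 11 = 28584.73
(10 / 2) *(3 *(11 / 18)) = 55 / 6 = 9.17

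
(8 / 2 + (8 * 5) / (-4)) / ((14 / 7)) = -3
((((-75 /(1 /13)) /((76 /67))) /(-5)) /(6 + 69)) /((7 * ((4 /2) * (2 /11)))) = 9581 /10640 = 0.90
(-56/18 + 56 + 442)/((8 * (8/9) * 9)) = 2227/288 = 7.73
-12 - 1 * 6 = -18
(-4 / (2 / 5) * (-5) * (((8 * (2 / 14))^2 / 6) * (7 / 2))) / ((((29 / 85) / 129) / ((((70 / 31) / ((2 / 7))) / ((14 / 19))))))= 138890000 / 899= 154493.88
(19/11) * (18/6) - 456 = -4959/11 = -450.82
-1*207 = -207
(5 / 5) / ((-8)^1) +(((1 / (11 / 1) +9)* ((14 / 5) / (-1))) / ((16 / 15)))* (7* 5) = -73511 / 88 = -835.35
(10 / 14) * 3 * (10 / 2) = 75 / 7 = 10.71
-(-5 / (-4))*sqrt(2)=-1.77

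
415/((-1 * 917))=-415/917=-0.45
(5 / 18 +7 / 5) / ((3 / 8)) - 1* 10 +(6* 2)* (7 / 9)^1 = 514 / 135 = 3.81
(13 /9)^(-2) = 81 /169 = 0.48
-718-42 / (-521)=-374036 / 521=-717.92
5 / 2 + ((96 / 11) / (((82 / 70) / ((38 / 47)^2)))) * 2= 24388655 / 1992518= 12.24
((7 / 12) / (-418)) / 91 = -1 / 65208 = -0.00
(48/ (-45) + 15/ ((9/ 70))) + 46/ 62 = 18033/ 155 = 116.34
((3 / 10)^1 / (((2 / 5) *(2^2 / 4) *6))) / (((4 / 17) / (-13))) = -221 / 32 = -6.91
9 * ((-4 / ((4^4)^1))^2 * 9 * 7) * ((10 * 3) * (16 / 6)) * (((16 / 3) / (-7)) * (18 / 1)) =-1215 / 8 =-151.88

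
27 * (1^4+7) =216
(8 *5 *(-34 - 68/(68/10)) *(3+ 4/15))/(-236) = 4312/177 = 24.36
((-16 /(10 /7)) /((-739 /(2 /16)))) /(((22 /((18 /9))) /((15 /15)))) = 7 /40645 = 0.00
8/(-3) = -8/3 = -2.67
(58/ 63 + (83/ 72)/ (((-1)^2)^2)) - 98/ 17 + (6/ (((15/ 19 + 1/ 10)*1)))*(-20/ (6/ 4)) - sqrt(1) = -137026555/ 1447992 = -94.63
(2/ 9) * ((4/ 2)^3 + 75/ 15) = 26/ 9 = 2.89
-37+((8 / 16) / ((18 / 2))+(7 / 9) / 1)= -217 / 6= -36.17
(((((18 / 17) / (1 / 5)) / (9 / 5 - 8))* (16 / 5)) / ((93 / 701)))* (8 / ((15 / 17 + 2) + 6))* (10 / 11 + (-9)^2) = -2425347840 / 1596221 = -1519.43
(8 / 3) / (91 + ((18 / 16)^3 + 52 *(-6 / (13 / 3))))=4096 / 31371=0.13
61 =61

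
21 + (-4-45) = -28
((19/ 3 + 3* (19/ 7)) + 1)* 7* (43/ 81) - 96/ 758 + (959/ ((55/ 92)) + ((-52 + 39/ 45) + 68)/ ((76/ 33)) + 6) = 644760470017/ 384965460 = 1674.85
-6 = -6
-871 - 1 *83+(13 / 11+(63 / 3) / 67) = -701996 / 737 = -952.50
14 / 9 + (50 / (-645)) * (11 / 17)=9904 / 6579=1.51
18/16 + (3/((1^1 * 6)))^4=19/16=1.19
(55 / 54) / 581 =55 / 31374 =0.00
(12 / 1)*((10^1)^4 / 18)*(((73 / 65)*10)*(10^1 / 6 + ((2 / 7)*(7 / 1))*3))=67160000 / 117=574017.09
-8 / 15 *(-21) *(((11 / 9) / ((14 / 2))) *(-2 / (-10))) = 88 / 225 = 0.39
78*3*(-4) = -936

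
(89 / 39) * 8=712 / 39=18.26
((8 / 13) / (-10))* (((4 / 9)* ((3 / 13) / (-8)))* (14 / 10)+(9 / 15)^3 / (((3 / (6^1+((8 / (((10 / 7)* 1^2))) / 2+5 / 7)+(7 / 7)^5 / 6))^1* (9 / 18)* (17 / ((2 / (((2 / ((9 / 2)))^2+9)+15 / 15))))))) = 8940286 / 77867278125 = 0.00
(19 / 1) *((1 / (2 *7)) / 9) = 19 / 126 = 0.15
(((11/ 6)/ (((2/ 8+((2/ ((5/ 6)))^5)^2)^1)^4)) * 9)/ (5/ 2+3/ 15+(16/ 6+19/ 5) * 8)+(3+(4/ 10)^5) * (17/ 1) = 982753395590221256357922045859116759216842172660424687/ 19204124345571454391682723496706163297381945804603125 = 51.17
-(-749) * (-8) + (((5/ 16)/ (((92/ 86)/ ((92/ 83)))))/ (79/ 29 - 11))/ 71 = -5992.00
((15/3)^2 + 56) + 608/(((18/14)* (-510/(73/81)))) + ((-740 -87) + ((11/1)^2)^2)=2582855681/185895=13894.16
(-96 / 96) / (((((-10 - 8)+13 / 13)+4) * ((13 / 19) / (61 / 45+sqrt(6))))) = 0.43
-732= -732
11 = 11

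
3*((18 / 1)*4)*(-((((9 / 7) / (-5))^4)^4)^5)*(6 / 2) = -14157147634239809780501465413937672372383448467983463218766709918733580166170248 / 3353077164822748841188787625923370388228499573110866243697217455549154293219967491214428267909397618495859205722808837890625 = -0.00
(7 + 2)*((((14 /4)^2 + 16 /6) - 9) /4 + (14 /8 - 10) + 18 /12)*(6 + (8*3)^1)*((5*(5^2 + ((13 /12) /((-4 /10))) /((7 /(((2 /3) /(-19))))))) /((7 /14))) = -757513625 /2128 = -355974.45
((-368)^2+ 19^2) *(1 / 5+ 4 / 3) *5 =3123055 / 3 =1041018.33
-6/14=-3/7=-0.43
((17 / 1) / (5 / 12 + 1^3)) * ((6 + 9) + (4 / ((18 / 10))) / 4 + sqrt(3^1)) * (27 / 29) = 324 * sqrt(3) / 29 + 5040 / 29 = 193.14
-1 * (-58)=58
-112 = -112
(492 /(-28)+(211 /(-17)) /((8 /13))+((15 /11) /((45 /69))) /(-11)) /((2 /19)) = -83016795 /230384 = -360.34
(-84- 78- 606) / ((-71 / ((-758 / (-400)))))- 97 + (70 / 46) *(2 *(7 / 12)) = -18304283 / 244950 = -74.73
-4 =-4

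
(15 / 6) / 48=5 / 96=0.05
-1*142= -142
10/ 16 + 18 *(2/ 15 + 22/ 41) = 20801/ 1640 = 12.68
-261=-261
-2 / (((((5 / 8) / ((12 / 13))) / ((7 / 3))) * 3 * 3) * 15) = -448 / 8775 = -0.05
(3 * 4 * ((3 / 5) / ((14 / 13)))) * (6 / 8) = 5.01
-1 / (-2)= 1 / 2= 0.50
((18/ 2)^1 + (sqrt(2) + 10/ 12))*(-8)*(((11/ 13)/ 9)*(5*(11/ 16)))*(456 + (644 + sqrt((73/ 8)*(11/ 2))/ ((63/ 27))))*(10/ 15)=-605*(6*sqrt(2) + 59)*(3*sqrt(803) + 30800)/ 58968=-21384.34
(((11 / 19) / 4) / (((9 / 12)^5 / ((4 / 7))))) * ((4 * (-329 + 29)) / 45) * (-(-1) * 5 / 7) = -6.64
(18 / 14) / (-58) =-9 / 406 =-0.02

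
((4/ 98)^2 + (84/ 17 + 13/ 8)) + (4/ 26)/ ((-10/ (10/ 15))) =417551143/ 63674520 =6.56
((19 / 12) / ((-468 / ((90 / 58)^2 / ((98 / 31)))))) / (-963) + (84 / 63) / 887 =2450080369 / 1627019672096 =0.00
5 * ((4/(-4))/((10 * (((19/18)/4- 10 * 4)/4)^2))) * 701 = -29071872/8185321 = -3.55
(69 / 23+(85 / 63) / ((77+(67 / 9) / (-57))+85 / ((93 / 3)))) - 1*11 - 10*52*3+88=-13116221045 / 8862413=-1479.98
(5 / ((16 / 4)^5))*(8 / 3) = 5 / 384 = 0.01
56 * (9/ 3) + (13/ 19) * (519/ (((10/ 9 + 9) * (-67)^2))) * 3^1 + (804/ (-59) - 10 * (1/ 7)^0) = 5086387933/ 35225183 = 144.40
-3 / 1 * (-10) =30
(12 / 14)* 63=54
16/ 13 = 1.23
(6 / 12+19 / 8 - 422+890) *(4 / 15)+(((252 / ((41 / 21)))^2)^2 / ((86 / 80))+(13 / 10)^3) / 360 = 31377285370450799431 / 43742780280000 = 717313.47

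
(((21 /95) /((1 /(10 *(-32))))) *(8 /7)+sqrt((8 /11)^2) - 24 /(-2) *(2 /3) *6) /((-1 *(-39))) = -0.82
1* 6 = 6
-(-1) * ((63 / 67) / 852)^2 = 441 / 362064784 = 0.00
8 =8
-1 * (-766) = 766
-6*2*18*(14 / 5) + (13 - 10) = -3009 / 5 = -601.80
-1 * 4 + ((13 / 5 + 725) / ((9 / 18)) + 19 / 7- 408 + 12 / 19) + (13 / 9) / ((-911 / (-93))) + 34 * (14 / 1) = 2767411364 / 1817445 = 1522.69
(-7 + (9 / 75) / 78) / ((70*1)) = -4549 / 45500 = -0.10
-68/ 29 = -2.34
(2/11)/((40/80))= 4/11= 0.36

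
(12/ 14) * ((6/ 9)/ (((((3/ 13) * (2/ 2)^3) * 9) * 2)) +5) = 836/ 189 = 4.42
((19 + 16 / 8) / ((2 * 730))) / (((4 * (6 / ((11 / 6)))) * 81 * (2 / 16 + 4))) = 7 / 2128680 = 0.00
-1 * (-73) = 73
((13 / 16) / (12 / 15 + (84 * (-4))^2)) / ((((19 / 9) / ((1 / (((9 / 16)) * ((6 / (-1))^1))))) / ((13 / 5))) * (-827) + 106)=845 / 278537855992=0.00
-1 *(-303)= 303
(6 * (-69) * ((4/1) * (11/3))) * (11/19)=-66792/19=-3515.37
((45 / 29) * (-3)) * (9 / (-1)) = 1215 / 29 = 41.90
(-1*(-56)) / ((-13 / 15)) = -840 / 13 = -64.62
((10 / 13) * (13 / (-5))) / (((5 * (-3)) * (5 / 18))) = 12 / 25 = 0.48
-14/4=-7/2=-3.50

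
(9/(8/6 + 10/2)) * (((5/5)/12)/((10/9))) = 81/760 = 0.11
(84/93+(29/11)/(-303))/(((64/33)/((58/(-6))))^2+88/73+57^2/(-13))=-811417467575/225573524415537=-0.00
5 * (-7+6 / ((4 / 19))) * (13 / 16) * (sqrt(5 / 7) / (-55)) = -559 * sqrt(35) / 2464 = -1.34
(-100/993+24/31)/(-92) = -5183/708009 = -0.01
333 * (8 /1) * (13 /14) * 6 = 103896 /7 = 14842.29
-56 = -56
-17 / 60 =-0.28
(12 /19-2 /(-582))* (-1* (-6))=7022 /1843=3.81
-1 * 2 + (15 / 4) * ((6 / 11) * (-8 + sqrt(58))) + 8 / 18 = -1774 / 99 + 45 * sqrt(58) / 22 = -2.34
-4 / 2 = -2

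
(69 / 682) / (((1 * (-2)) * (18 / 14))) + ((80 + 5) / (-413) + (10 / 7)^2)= 1.80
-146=-146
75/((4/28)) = 525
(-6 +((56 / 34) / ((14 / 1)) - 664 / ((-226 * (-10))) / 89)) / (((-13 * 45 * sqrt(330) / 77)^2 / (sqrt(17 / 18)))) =-0.00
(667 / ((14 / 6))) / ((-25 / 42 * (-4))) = 6003 / 50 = 120.06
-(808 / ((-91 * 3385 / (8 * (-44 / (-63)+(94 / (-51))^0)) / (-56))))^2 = -30616125177856 / 7685730459225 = -3.98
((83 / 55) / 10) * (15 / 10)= 249 / 1100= 0.23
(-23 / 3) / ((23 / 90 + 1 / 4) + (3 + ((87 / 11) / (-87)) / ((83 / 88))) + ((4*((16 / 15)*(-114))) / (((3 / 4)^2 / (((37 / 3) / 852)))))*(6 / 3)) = 73191060 / 206451317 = 0.35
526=526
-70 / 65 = -14 / 13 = -1.08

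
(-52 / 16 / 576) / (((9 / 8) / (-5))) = 65 / 2592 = 0.03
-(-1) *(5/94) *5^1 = 25/94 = 0.27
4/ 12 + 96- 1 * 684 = -1763/ 3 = -587.67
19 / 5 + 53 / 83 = 4.44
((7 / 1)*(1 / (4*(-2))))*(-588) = 1029 / 2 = 514.50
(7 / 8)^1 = 0.88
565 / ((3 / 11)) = 6215 / 3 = 2071.67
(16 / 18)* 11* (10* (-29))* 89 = -2271280 / 9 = -252364.44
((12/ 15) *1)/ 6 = 2/ 15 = 0.13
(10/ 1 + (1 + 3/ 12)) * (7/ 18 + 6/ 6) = 125/ 8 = 15.62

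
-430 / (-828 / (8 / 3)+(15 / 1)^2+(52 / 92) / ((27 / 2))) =534060 / 106139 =5.03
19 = 19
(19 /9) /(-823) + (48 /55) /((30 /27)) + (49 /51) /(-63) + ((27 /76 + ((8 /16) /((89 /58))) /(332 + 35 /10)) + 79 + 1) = 3477181227058673 /42862613537700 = 81.12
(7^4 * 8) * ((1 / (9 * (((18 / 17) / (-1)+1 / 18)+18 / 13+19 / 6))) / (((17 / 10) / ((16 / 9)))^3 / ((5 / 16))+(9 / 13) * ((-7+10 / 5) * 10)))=-70636267520000 / 3736254544443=-18.91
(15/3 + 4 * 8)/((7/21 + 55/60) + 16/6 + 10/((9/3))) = 5.10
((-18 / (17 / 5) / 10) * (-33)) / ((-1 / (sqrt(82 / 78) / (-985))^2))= -0.00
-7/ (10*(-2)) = 7/ 20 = 0.35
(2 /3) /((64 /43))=43 /96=0.45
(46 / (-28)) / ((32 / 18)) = -207 / 224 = -0.92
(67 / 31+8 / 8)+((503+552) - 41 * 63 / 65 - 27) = 1997717 / 2015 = 991.42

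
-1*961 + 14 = -947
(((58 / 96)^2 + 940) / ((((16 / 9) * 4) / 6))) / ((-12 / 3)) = -198.36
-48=-48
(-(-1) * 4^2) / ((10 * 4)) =2 / 5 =0.40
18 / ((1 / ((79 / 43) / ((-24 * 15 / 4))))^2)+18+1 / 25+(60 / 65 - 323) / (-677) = 18.52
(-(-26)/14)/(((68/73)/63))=8541/68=125.60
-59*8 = -472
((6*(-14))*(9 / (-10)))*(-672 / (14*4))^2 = 54432 / 5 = 10886.40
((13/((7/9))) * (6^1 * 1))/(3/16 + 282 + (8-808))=-11232/57995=-0.19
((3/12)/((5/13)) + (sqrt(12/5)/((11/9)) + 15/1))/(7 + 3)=9 * sqrt(15)/275 + 313/200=1.69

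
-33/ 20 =-1.65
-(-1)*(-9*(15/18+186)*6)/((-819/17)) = 19057/91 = 209.42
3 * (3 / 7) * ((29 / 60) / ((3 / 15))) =87 / 28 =3.11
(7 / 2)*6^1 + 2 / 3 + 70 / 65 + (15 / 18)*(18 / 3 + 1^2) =743 / 26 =28.58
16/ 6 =8/ 3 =2.67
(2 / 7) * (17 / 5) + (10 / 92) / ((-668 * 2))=2089329 / 2150960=0.97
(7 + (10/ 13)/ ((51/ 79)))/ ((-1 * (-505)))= 5431/ 334815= 0.02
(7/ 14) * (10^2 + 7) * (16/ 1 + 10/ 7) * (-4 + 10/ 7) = -2397.67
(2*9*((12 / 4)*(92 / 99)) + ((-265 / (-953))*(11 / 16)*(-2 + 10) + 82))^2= 7858989885321 / 439573156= 17878.68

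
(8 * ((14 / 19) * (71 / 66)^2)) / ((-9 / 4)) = -564592 / 186219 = -3.03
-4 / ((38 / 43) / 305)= -26230 / 19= -1380.53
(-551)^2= 303601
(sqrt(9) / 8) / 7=3 / 56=0.05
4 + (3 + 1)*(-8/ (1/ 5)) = -156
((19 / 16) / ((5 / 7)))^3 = 2352637 / 512000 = 4.59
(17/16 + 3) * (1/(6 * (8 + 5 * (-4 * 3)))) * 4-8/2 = -389/96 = -4.05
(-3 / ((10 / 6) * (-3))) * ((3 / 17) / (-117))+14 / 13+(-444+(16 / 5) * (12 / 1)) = -446999 / 1105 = -404.52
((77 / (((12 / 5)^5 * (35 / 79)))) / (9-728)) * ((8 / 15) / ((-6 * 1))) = 108625 / 402547968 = 0.00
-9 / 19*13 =-117 / 19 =-6.16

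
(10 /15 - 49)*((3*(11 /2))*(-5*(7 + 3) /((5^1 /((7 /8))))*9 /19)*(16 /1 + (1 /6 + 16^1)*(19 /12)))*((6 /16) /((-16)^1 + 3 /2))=-17296125 /4864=-3555.95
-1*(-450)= 450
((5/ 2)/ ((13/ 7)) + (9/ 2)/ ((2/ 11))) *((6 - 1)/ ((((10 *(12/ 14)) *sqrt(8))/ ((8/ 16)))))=9499 *sqrt(2)/ 4992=2.69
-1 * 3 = -3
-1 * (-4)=4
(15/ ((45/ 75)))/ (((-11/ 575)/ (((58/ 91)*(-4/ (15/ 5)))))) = 3335000/ 3003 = 1110.56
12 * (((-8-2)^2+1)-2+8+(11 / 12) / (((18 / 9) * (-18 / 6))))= 7693 / 6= 1282.17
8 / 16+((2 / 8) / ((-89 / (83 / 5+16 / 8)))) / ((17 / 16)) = 6821 / 15130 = 0.45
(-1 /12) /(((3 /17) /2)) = -17 /18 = -0.94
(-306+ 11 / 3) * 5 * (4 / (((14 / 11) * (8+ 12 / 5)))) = -249425 / 546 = -456.82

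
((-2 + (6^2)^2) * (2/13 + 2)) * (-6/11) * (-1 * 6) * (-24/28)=-7818.29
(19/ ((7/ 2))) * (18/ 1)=684/ 7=97.71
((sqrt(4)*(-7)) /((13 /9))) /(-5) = 126 /65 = 1.94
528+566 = 1094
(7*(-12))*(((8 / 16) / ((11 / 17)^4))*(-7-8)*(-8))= -420945840 / 14641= -28751.17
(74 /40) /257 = 37 /5140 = 0.01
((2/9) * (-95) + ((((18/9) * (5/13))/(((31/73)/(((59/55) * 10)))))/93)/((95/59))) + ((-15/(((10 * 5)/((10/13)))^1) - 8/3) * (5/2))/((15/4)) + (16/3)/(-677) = -22.92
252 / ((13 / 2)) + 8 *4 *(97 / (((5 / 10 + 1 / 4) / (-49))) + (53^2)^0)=-7906232 / 39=-202723.90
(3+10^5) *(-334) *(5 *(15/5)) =-501015030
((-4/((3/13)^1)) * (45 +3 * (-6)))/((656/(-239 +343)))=-3042/41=-74.20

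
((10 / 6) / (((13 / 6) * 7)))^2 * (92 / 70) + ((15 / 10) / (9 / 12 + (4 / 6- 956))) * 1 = 0.01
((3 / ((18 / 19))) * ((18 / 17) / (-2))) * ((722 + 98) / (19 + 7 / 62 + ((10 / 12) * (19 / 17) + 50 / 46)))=-9997686 / 153679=-65.06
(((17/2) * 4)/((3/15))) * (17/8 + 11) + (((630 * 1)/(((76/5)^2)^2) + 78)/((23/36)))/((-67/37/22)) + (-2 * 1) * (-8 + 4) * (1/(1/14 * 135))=748.59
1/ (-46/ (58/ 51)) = -0.02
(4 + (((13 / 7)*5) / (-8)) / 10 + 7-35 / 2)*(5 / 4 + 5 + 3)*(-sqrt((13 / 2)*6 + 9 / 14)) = 27417*sqrt(7770) / 6272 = 385.32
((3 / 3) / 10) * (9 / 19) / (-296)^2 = 9 / 16647040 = 0.00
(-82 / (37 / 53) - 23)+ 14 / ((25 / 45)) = -115.26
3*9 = 27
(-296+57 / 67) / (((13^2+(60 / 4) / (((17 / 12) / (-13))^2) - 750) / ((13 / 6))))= -74294675 / 79246662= -0.94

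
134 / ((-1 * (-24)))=67 / 12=5.58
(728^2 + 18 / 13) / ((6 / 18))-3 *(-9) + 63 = 20670600 / 13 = 1590046.15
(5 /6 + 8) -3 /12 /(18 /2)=317 /36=8.81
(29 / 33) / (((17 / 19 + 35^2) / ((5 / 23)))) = 2755 / 17678628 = 0.00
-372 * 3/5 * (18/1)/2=-10044/5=-2008.80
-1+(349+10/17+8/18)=53402/153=349.03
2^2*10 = 40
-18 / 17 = -1.06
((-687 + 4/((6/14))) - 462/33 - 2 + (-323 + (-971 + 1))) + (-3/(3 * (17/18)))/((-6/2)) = -1986.31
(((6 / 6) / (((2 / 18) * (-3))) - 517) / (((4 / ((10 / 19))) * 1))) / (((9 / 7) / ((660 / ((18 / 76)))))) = -4004000 / 27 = -148296.30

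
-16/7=-2.29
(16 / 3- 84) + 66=-38 / 3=-12.67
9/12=3/4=0.75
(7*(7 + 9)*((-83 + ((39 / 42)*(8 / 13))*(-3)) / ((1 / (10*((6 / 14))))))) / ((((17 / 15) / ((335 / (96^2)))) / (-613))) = 3044387875 / 3808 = 799471.61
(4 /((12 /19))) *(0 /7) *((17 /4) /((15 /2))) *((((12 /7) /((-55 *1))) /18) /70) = 0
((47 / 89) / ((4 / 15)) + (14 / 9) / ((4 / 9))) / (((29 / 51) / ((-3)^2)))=895509 / 10324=86.74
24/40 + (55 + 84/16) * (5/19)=6253/380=16.46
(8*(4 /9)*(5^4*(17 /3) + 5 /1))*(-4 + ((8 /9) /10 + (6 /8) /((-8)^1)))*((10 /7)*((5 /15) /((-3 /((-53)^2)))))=22517827.67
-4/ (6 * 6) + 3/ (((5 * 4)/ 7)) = 0.94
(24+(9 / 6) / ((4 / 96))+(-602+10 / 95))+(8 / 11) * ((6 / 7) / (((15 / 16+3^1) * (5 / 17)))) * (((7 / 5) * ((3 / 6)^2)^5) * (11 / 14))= -302702077 / 558600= -541.89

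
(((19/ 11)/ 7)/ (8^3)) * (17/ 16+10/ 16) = 513/ 630784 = 0.00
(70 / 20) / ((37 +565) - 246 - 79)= 7 / 554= 0.01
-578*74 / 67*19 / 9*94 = -126684.56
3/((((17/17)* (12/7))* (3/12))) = 7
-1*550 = -550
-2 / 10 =-0.20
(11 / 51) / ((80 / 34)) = 11 / 120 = 0.09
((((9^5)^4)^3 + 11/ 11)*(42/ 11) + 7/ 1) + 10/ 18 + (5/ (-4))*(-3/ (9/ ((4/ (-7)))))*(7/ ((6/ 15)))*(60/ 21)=4754889253573584982753273828882414935129484510465154027536678/ 693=6861312054218737348850323000000000000000000000000000000000.00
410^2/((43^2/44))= 4000.22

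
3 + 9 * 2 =21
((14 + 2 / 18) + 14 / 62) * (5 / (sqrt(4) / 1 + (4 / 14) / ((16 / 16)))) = 8750 / 279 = 31.36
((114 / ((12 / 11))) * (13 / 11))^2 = 61009 / 4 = 15252.25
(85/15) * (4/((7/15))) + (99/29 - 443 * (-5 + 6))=-79376/203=-391.01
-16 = -16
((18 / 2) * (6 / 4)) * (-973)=-26271 / 2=-13135.50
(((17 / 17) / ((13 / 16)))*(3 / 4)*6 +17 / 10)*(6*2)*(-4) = -22584 / 65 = -347.45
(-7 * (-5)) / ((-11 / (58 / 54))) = -3.42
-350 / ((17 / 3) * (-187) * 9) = 350 / 9537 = 0.04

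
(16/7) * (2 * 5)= 22.86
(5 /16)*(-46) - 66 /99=-361 /24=-15.04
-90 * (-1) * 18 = 1620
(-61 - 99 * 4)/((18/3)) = -457/6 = -76.17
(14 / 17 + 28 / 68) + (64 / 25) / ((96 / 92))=4703 / 1275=3.69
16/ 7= 2.29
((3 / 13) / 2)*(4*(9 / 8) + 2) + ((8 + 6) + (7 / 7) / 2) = 15.25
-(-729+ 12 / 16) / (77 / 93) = 270909 / 308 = 879.57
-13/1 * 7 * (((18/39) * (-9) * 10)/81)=140/3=46.67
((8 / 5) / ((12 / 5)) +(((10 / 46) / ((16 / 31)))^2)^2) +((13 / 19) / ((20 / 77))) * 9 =127565533727053 / 5226803036160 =24.41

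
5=5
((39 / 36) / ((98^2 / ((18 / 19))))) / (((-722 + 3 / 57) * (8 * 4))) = -39 / 8431236352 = -0.00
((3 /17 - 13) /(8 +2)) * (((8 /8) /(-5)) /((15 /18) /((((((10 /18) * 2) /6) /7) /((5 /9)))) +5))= 218 /19125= 0.01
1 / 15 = 0.07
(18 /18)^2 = 1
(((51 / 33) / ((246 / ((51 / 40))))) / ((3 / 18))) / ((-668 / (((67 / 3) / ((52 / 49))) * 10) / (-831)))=12.58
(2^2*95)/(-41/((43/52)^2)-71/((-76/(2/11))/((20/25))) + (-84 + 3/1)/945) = -6.34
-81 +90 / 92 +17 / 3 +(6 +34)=-4741 / 138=-34.36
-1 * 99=-99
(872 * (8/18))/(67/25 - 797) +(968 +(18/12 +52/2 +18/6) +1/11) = 1962212609/1965942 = 998.10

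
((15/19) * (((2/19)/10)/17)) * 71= 213/6137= 0.03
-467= -467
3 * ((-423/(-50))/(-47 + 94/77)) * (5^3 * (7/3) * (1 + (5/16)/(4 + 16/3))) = -106953/640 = -167.11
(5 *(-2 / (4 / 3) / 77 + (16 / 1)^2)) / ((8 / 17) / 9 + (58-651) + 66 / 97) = -2925235305 / 1353635206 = -2.16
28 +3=31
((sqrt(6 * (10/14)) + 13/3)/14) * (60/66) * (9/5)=9 * sqrt(210)/539 + 39/77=0.75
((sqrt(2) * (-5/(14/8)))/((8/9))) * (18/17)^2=-7290 * sqrt(2)/2023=-5.10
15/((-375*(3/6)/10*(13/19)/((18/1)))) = -1368/65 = -21.05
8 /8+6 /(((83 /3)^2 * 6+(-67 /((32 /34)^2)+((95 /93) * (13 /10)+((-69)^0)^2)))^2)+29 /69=1134554768442894338 /798819008477090901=1.42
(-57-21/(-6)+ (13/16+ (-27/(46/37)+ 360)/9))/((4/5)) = -27785/1472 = -18.88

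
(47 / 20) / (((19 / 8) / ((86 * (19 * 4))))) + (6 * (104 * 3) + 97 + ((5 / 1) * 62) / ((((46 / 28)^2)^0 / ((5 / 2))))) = 46056 / 5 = 9211.20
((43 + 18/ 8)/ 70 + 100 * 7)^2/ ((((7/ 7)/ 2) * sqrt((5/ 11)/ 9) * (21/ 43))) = 1654940344723 * sqrt(55)/ 1372000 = 8945602.10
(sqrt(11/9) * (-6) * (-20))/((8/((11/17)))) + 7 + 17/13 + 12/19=2208/247 + 55 * sqrt(11)/17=19.67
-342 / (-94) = 171 / 47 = 3.64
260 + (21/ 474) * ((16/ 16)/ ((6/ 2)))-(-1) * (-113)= 69685/ 474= 147.01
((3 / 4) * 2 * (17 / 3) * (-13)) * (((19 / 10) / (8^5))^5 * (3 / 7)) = -1641653637 / 52890504608140026393395200000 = -0.00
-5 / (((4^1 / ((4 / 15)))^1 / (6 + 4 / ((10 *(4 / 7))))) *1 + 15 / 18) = -402 / 247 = -1.63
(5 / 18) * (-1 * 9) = -5 / 2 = -2.50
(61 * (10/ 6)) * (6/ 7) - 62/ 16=4663/ 56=83.27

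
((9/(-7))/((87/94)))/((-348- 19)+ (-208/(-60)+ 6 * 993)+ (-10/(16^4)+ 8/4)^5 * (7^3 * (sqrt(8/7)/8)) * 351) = 4053028462238796235863915336350244708896679295419678720/138101887849969922761517187562479401588130708792278764793175461- 14234769200242957465480783001269855155651325014206054400 * sqrt(14)/19728841121424274680216741080354200226875815541754109256167923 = -0.00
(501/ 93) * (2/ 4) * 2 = 167/ 31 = 5.39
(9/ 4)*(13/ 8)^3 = 19773/ 2048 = 9.65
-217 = -217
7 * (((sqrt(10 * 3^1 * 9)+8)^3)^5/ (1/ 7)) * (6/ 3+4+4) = 323217732263629320044427.40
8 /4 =2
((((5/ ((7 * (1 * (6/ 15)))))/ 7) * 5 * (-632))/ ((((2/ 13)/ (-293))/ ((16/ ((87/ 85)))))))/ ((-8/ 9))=-38366152500/ 1421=-26999403.59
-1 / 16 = -0.06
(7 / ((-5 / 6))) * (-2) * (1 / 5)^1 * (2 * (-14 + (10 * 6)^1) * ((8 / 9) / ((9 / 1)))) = 20608 / 675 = 30.53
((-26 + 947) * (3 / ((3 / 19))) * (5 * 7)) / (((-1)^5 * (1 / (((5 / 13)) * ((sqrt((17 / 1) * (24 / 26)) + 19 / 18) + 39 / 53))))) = -6124650 * sqrt(663) / 169-1744504475 / 4134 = -1355139.20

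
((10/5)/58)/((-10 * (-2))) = 1/580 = 0.00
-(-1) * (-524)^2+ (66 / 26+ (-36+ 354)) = 3573655 / 13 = 274896.54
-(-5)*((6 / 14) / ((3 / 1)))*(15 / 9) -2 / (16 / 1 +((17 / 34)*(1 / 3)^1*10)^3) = 12791 / 11697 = 1.09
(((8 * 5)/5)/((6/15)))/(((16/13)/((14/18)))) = 455/36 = 12.64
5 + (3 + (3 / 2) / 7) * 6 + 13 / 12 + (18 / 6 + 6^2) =5407 / 84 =64.37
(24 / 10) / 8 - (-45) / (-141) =-9 / 470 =-0.02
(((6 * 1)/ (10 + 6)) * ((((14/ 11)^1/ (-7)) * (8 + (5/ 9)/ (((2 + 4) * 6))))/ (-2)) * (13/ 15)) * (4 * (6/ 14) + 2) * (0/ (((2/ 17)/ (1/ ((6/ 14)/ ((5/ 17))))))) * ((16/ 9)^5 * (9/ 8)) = 0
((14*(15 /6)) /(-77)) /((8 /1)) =-5 /88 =-0.06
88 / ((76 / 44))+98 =2830 / 19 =148.95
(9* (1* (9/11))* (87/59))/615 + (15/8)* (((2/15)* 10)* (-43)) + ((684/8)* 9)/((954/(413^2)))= 137474.12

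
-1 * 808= -808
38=38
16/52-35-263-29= -4247/13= -326.69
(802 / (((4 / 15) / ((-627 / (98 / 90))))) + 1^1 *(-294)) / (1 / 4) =-339484074 / 49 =-6928246.41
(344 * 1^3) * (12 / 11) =4128 / 11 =375.27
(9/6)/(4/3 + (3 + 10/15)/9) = 81/94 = 0.86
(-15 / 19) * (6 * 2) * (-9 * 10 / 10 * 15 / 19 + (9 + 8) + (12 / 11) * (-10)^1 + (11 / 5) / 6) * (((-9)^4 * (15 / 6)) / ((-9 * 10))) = -8881407 / 7942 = -1118.28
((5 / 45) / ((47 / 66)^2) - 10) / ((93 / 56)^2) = -22585472 / 6368547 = -3.55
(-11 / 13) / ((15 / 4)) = -44 / 195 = -0.23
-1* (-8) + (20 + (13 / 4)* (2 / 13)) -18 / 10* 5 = 39 / 2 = 19.50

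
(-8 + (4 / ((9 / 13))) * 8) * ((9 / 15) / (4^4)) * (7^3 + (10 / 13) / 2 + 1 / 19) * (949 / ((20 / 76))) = 266278231 / 2400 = 110949.26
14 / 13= 1.08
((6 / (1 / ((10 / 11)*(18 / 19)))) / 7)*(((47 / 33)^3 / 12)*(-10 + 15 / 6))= -2595575 / 1947253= -1.33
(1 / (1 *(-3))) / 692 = -1 / 2076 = -0.00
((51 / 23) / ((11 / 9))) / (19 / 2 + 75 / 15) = 918 / 7337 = 0.13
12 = 12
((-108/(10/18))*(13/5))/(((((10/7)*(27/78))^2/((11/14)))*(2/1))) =-507507/625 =-812.01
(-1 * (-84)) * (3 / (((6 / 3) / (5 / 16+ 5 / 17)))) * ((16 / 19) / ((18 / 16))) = 18480 / 323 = 57.21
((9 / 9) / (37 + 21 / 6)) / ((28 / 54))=1 / 21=0.05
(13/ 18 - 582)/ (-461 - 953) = 10463/ 25452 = 0.41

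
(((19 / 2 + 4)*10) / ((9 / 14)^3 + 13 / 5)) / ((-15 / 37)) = -4568760 / 39317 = -116.20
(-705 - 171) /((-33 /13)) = 345.09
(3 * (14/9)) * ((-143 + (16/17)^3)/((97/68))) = -13037976/28033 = -465.09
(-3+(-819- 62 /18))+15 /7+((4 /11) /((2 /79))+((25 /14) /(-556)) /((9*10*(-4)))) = -4987044169 /6164928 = -808.94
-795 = -795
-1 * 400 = -400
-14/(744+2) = -7/373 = -0.02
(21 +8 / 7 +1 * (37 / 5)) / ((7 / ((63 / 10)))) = 4653 / 175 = 26.59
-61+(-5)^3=-186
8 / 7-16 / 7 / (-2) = 16 / 7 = 2.29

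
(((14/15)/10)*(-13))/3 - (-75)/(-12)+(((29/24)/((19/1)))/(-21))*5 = -177411/26600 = -6.67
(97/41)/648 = 97/26568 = 0.00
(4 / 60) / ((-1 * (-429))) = 1 / 6435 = 0.00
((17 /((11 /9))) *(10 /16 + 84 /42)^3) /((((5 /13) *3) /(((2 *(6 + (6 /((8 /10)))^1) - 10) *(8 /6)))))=34793577 /7040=4942.27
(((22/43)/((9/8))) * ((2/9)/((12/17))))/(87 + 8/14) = 10472/6405237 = 0.00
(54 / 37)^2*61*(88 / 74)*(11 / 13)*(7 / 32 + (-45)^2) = 348710200443 / 1316978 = 264780.58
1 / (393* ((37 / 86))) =86 / 14541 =0.01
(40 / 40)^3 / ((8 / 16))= 2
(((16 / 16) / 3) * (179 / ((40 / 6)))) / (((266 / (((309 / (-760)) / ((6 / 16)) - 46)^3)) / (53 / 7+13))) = -5884724701926 / 81450625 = -72248.98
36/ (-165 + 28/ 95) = -3420/ 15647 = -0.22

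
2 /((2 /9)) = 9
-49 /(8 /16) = -98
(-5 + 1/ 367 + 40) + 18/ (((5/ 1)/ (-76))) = -437826/ 1835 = -238.60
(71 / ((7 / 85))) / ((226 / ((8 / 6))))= 12070 / 2373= 5.09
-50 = -50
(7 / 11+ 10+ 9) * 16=3456 / 11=314.18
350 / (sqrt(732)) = 175 * sqrt(183) / 183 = 12.94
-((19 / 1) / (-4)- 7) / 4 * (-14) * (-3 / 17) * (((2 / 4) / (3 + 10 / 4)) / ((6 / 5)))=1645 / 2992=0.55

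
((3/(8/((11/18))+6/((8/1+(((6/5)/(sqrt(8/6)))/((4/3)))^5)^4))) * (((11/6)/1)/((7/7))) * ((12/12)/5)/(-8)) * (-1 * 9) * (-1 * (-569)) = 830821250702701668498870025322496000000000000000000000000 * sqrt(3)/1652012393397779289979900003360018401597200529855598967698009+113726510285279196533077208574682704653593281680028133327040221641/2114575863549157491174272004300823554044416678215166678653451520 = 53.78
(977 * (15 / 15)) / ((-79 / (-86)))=84022 / 79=1063.57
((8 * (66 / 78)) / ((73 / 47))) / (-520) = -517 / 61685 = -0.01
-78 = -78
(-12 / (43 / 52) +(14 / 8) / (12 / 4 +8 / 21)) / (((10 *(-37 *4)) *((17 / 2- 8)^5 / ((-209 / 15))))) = -2381137 / 564805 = -4.22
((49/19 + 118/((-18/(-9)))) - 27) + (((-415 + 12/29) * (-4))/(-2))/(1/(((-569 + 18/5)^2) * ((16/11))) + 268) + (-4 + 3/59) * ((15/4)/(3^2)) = 12088417233113435/405114057783252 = 29.84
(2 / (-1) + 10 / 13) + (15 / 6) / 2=1 / 52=0.02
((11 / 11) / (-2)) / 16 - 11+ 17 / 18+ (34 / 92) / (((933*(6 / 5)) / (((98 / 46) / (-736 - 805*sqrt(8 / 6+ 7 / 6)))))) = -10.09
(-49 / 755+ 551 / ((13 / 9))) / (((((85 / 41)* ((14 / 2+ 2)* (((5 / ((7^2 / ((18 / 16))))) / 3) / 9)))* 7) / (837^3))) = 1679941532567184768 / 4171375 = 402730881919.56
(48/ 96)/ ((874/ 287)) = 287/ 1748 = 0.16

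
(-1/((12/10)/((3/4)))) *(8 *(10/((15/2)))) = -20/3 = -6.67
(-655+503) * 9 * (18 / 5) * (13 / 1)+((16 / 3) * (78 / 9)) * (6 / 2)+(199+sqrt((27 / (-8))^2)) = -7641763 / 120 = -63681.36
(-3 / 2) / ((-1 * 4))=3 / 8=0.38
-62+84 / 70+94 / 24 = -3413 / 60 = -56.88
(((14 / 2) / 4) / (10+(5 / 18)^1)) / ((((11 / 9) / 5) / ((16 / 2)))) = 2268 / 407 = 5.57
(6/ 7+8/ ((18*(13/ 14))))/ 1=1094/ 819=1.34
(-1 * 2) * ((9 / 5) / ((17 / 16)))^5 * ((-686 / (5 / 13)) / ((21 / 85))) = 52588481347584 / 261003125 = 201486.02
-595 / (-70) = 17 / 2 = 8.50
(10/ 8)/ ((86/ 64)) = 40/ 43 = 0.93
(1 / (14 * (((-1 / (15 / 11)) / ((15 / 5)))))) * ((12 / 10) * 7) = -27 / 11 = -2.45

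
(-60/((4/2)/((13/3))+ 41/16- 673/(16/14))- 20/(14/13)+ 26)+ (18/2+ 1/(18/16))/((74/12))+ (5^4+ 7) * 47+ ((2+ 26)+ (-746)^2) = 18502839733286/31560963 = 586257.13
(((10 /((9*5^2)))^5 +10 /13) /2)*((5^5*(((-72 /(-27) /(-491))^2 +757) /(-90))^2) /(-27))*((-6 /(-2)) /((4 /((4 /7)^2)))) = -2489060491292821772556868537 /3227234353422627454103925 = -771.27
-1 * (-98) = 98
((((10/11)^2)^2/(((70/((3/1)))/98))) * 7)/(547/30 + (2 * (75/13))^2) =1490580000/11236132963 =0.13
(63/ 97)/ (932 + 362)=0.00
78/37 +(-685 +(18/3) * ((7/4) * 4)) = -23713/37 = -640.89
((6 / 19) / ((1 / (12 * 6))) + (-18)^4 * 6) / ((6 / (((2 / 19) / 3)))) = 1329744 / 361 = 3683.50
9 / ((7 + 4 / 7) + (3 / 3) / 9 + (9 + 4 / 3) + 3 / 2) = 1134 / 2459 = 0.46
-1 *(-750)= 750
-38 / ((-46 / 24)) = 456 / 23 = 19.83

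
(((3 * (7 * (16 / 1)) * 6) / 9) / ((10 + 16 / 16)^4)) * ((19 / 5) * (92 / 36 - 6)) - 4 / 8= -922717 / 1317690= -0.70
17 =17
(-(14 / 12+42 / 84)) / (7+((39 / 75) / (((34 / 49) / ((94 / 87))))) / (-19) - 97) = 1170875 / 63257189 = 0.02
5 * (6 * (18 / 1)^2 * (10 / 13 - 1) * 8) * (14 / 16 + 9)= -2303640 / 13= -177203.08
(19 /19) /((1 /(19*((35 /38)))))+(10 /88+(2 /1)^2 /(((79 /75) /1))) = 74425 /3476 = 21.41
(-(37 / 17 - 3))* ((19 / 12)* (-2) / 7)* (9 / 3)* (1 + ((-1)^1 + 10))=-11.18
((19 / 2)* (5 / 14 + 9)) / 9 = 2489 / 252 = 9.88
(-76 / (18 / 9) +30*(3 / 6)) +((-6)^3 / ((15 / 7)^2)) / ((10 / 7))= -6991 / 125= -55.93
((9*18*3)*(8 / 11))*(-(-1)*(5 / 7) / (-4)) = -4860 / 77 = -63.12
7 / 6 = 1.17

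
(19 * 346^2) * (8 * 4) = 72787328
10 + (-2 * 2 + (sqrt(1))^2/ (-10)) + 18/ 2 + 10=249/ 10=24.90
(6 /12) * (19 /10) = 19 /20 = 0.95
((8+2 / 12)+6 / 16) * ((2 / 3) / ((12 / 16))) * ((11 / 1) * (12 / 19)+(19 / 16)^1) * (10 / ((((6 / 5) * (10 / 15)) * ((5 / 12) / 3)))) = 2534825 / 456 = 5558.83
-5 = -5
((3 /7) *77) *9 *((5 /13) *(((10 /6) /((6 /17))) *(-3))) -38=-43063 /26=-1656.27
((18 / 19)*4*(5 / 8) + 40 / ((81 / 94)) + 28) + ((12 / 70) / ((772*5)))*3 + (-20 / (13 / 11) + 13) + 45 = 117.87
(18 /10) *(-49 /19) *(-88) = 38808 /95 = 408.51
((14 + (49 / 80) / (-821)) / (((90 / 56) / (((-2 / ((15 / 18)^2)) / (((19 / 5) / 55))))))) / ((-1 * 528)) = 6436297 / 9359400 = 0.69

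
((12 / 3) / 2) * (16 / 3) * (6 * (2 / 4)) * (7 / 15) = 224 / 15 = 14.93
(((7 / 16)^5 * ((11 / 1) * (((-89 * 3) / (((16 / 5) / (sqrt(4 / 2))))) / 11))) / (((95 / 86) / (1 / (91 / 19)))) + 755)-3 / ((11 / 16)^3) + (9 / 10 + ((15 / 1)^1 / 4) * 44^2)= 106568749 / 13310-27565881 * sqrt(2) / 109051904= 8006.31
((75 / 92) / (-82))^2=5625 / 56911936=0.00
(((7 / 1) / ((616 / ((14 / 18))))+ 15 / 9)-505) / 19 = -398633 / 15048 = -26.49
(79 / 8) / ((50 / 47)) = 3713 / 400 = 9.28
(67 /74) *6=201 /37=5.43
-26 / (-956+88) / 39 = 1 / 1302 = 0.00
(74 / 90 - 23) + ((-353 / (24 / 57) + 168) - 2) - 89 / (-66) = -2745089 / 3960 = -693.20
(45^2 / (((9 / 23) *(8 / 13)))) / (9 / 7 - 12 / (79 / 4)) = 496041 / 40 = 12401.02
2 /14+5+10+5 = 141 /7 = 20.14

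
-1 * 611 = -611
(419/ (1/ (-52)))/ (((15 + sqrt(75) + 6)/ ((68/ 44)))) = -1296386/ 671 + 925990*sqrt(3)/ 2013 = -1135.27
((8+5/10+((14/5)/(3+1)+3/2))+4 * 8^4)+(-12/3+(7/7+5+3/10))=16397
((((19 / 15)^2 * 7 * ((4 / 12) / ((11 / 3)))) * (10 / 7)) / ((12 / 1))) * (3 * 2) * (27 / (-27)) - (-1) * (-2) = -1351 / 495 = -2.73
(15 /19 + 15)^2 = 90000 /361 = 249.31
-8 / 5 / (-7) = 8 / 35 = 0.23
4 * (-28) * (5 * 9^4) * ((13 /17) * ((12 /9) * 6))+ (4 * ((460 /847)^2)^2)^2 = -101218217373316577495874732807040 /4503147827343261174184337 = -22477214.00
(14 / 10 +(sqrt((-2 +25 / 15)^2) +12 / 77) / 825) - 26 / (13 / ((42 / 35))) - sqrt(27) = -6.20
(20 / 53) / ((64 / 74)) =185 / 424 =0.44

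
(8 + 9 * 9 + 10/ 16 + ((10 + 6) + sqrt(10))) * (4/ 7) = 4 * sqrt(10)/ 7 + 845/ 14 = 62.16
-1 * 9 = -9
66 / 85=0.78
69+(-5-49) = 15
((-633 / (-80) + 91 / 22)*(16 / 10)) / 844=10603 / 464200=0.02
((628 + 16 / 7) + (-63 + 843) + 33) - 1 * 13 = 10012 / 7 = 1430.29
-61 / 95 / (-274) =61 / 26030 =0.00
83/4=20.75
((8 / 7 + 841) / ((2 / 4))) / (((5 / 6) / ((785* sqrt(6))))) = 11106180* sqrt(6) / 7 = 3886353.43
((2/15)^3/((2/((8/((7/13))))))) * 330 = 9152/1575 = 5.81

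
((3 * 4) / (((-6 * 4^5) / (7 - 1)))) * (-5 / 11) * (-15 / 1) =-225 / 2816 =-0.08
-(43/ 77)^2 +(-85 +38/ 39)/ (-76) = 0.79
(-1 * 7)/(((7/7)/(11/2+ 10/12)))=-133/3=-44.33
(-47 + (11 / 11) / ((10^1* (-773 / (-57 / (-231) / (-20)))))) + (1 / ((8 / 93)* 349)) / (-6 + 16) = -390501494673 / 8309131600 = -47.00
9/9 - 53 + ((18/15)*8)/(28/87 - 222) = -2509268/48215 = -52.04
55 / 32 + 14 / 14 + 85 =2807 / 32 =87.72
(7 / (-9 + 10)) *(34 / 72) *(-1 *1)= -119 / 36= -3.31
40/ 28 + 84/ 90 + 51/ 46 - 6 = -12217/ 4830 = -2.53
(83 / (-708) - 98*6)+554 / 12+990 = 317219 / 708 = 448.05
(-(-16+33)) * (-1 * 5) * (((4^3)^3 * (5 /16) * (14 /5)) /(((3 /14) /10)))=2729574400 /3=909858133.33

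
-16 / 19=-0.84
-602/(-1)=602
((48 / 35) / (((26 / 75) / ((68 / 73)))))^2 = 599270400 / 44129449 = 13.58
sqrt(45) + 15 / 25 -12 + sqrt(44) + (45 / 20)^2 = -507 / 80 + 2*sqrt(11) + 3*sqrt(5) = 7.00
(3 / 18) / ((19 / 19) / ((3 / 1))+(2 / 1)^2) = 1 / 26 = 0.04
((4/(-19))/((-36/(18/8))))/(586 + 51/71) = 71/3165932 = 0.00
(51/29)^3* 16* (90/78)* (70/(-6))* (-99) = 36770857200/317057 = 115975.54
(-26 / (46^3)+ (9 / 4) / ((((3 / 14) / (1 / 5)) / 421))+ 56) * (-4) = -228763869 / 60835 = -3760.40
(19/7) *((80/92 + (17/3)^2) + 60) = 365693/1449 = 252.38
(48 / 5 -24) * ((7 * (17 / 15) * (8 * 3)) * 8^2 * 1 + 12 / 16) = -4387086 / 25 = -175483.44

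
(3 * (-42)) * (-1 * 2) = 252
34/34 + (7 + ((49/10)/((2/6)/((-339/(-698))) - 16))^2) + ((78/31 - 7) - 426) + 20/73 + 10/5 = -23059258824993193/54888946418800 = -420.11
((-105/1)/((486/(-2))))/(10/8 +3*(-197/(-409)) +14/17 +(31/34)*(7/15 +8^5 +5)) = 695300/48088972431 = 0.00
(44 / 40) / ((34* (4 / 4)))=11 / 340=0.03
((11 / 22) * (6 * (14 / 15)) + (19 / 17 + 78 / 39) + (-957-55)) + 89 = -77952 / 85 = -917.08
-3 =-3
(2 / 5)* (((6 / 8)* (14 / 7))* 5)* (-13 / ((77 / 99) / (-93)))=4663.29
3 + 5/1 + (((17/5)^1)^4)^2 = 6978882441/390625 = 17865.94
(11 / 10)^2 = 1.21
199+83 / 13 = 2670 / 13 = 205.38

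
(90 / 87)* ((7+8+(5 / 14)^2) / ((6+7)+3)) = 0.98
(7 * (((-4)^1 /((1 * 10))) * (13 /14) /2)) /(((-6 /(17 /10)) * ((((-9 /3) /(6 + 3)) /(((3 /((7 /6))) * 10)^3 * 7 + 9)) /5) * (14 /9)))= -11600725149 /27440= -422766.95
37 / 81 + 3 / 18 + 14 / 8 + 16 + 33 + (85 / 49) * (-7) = 88975 / 2268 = 39.23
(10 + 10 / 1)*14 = 280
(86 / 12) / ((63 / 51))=731 / 126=5.80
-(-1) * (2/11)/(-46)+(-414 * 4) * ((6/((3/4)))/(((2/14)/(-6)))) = 140773247/253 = 556416.00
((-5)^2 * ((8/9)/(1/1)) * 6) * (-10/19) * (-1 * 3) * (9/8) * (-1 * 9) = -40500/19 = -2131.58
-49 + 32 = -17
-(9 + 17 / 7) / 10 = -8 / 7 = -1.14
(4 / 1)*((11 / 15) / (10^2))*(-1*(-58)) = 638 / 375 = 1.70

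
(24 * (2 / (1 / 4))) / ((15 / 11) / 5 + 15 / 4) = 2816 / 59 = 47.73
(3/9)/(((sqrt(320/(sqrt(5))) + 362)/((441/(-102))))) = -290557309/72983165188-35476 * sqrt(5)/18245791297 + 784 * 5^(3/4)/18245791297 + 1605289 * 5^(1/4)/18245791297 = -0.00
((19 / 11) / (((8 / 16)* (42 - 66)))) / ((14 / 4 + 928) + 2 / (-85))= -1615 / 10451166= -0.00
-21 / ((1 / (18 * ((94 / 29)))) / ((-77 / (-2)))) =-1367982 / 29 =-47171.79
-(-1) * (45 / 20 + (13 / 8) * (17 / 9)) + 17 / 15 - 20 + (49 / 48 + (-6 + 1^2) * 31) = -120619 / 720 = -167.53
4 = 4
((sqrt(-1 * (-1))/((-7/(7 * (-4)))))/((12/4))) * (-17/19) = -68/57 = -1.19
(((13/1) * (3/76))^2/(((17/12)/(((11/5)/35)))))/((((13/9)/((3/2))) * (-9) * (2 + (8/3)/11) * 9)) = -42471/635793200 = -0.00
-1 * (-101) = 101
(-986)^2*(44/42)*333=2374102632/7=339157518.86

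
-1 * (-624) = 624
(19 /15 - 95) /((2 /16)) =-11248 /15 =-749.87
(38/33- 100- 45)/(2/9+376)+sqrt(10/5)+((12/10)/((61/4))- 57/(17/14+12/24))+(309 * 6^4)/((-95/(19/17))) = -1832673021917/386241020+sqrt(2) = -4743.48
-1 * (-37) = 37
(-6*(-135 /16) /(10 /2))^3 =531441 /512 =1037.97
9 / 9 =1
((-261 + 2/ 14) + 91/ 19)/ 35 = -34057/ 4655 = -7.32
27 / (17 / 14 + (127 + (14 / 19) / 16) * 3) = 28728 / 406823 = 0.07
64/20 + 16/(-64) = 2.95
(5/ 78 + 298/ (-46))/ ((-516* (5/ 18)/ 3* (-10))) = -34521/ 2571400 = -0.01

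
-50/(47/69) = -3450/47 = -73.40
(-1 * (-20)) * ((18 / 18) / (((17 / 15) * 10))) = 30 / 17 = 1.76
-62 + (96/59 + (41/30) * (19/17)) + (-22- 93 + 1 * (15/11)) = -57089749/330990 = -172.48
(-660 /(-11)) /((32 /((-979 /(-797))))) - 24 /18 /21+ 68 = 28214435 /401688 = 70.24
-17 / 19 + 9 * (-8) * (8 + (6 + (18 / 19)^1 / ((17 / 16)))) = -346609 / 323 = -1073.09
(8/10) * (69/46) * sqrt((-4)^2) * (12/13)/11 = 288/715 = 0.40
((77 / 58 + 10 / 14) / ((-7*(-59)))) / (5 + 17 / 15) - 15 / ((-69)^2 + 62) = -24488805 / 10628773064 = -0.00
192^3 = 7077888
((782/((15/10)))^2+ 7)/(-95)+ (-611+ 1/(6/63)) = -5919173/1710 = -3461.50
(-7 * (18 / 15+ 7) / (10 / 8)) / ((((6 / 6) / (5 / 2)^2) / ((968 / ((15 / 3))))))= -277816 / 5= -55563.20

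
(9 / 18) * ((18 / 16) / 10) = 9 / 160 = 0.06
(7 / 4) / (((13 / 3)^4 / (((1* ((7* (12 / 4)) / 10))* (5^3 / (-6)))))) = -99225 / 456976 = -0.22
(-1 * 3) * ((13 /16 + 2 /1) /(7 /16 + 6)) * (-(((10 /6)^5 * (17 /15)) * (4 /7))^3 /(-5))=-76765625000000 /506932535403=-151.43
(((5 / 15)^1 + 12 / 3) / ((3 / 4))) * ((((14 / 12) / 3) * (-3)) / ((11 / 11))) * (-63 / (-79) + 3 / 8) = -7.90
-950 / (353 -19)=-475 / 167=-2.84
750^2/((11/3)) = 1687500/11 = 153409.09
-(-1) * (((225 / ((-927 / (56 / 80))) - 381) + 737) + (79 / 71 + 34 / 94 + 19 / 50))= 3073502217 / 8592775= 357.68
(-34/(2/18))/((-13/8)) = 2448/13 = 188.31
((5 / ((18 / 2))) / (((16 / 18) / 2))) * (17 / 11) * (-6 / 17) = -15 / 22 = -0.68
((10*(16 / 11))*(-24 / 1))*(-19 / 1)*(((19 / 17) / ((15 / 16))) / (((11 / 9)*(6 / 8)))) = 17743872 / 2057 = 8626.09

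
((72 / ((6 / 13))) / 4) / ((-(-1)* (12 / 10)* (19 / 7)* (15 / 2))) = 91 / 57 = 1.60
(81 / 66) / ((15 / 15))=27 / 22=1.23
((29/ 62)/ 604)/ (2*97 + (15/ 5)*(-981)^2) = 29/ 108122749096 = 0.00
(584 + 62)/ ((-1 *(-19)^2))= -34/ 19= -1.79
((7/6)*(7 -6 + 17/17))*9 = 21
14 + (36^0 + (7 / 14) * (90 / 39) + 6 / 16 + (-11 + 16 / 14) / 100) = 299031 / 18200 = 16.43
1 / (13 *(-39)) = -1 / 507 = -0.00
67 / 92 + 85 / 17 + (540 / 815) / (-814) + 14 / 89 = 5.88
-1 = -1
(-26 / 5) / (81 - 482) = 26 / 2005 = 0.01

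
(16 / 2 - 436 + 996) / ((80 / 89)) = 6319 / 10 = 631.90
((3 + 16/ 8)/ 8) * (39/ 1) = 195/ 8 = 24.38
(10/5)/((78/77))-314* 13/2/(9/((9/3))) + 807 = 5017/39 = 128.64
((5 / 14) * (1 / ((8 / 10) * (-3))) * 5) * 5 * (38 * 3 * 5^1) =-2120.54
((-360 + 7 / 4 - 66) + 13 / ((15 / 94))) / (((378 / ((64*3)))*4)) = -41134 / 945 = -43.53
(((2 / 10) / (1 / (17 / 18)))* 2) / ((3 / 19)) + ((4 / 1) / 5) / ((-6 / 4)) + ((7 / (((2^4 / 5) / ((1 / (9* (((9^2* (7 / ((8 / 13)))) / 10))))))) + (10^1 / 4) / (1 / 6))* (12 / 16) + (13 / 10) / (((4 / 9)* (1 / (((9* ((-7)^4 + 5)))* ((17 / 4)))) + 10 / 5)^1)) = 13.76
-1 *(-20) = 20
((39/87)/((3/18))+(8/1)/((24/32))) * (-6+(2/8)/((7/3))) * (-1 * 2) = 4565/29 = 157.41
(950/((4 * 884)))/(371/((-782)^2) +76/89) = 380179075/1209229918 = 0.31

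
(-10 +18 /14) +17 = 58 /7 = 8.29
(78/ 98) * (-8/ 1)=-312/ 49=-6.37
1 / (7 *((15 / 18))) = 6 / 35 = 0.17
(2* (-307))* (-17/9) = 10438/9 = 1159.78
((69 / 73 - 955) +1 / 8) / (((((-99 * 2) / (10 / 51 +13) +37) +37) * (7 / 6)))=-160682115 / 11593568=-13.86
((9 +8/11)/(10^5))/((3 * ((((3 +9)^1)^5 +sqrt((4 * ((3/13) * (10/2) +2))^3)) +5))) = 58496353123/448925108554391700000 - 57031 * sqrt(533)/56115638569298962500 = 0.00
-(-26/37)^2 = -676/1369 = -0.49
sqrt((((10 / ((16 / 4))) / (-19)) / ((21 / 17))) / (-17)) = sqrt(3990) / 798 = 0.08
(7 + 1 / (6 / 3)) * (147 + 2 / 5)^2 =1629507 / 10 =162950.70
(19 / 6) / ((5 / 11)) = 209 / 30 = 6.97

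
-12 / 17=-0.71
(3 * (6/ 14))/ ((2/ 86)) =387/ 7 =55.29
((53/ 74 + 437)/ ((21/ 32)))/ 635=172752/ 164465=1.05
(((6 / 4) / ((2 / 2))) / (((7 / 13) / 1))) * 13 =507 / 14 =36.21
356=356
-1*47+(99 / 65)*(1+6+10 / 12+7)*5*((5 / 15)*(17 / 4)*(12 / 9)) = 12977 / 78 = 166.37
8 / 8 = 1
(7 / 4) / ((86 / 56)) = 49 / 43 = 1.14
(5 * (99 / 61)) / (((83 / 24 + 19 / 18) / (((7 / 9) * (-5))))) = -5544 / 793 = -6.99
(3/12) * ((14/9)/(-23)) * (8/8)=-0.02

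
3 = 3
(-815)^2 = 664225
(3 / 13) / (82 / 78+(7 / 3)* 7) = 3 / 226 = 0.01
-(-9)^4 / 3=-2187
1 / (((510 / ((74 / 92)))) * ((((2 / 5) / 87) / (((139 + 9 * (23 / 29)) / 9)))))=78403 / 14076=5.57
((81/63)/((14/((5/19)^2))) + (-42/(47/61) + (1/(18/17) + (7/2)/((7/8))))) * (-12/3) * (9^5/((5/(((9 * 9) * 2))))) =1576589158203768/4156915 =379269039.23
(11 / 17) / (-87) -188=-278063 / 1479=-188.01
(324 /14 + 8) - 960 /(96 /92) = -6222 /7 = -888.86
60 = 60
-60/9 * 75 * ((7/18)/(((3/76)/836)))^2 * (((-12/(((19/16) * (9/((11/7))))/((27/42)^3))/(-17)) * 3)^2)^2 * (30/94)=-1349397437965917880320000/2662355855568802463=-506843.38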